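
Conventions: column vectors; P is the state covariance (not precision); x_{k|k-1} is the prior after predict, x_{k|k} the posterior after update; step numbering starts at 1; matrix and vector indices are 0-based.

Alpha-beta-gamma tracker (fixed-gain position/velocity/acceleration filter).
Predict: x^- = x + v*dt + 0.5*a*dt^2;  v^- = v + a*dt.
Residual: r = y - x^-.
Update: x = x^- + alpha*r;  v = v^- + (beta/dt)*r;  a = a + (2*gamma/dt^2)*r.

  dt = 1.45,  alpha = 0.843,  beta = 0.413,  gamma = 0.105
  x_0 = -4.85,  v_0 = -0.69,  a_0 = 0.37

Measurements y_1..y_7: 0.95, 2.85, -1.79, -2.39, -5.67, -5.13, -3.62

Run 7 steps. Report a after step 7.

a_post = -0.0083

step 1: x_pred=-5.4615  r=6.4115  x^+=-0.0566  v^+=1.6727  a^+=1.0104
step 2: x_pred=3.4310  r=-0.5810  x^+=2.9412  v^+=2.9723  a^+=0.9524
step 3: x_pred=8.2522  r=-10.0422  x^+=-0.2134  v^+=1.4929  a^+=-0.0507
step 4: x_pred=1.8981  r=-4.2881  x^+=-1.7168  v^+=0.1981  a^+=-0.4790
step 5: x_pred=-1.9330  r=-3.7370  x^+=-5.0833  v^+=-1.5608  a^+=-0.8522
step 6: x_pred=-8.2423  r=3.1123  x^+=-5.6186  v^+=-1.9100  a^+=-0.5413
step 7: x_pred=-8.9573  r=5.3373  x^+=-4.4579  v^+=-1.1748  a^+=-0.0083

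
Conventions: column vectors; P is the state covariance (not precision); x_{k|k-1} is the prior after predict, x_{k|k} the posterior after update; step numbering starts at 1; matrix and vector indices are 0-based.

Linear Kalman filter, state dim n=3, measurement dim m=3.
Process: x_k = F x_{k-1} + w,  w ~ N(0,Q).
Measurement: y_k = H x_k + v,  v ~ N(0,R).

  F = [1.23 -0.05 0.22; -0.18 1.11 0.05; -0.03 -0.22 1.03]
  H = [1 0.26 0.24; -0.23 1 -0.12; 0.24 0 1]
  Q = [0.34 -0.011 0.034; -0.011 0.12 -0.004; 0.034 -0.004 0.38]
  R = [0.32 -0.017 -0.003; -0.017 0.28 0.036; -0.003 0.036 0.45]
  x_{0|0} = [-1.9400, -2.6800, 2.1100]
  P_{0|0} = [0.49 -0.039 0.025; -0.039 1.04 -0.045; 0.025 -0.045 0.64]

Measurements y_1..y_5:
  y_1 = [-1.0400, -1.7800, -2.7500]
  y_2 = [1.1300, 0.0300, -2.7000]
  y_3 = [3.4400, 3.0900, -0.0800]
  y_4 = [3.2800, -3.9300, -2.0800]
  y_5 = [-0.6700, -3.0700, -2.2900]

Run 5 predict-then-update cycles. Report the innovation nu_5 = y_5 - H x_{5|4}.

innov = [-3.9245, -0.2413, -1.4127]

step 1: x^-=[-1.7880, -2.5201, 2.8211]  P^-=[1.1342 -0.2341 0.2189; -0.2341 1.4290 -0.2782; 0.2189 -0.2782 1.1281]  S=[1.5644 -0.2554 0.6845; -0.2554 1.9718 -0.5530; 0.6845 -0.5530 1.7485]  K=[0.7145 -0.1882 -0.0584; 0.1791 0.7888 -0.0119; -0.0362 -0.0512 0.6732]  nu=[0.7262, 0.6674, -5.1420]  x^+=[-1.0946, -1.8025, -0.7009]  P^+=[0.2603 -0.0188 -0.0977; -0.0188 0.2163 0.0270; -0.0977 0.0270 0.3246]
step 2: x^-=[-1.4104, -1.8387, -0.2926]  P^-=[0.6990 -0.0985 -0.0204; -0.0985 0.4080 0.0100; -0.0204 0.0100 0.7287]  S=[1.0288 -0.1796 0.3145; -0.1796 0.7773 -0.0984; 0.3145 -0.0984 1.2091]  K=[0.6343 -0.1913 -0.0587; 0.1084 0.5786 0.0076; -0.0371 -0.0254 0.6062]  nu=[3.0887, 1.5092, -2.0689]  x^+=[0.3816, -0.6465, -1.6995]  P^+=[0.2345 -0.0235 -0.0915; -0.0235 0.1586 0.0296; -0.0915 0.0296 0.2939]
step 3: x^-=[0.1278, -0.8713, -1.6197]  P^-=[0.6621 -0.0956 -0.0182; -0.0956 0.3380 0.0241; -0.0182 0.0241 0.6916]  S=[0.9893 -0.1830 0.3029; -0.1830 0.7002 -0.0777; 0.3029 -0.0777 1.1710]  K=[0.6199 -0.1948 -0.0532; 0.0933 0.5358 0.0124; -0.0297 -0.0201 0.5932]  nu=[3.9274, 3.7963, 1.5090]  x^+=[1.7428, 1.5481, -0.9171]  P^+=[0.2294 -0.0248 -0.0878; -0.0248 0.1468 0.0305; -0.0878 0.0305 0.2874]
step 4: x^-=[1.8645, 1.3588, -1.3375]  P^-=[0.6561 -0.0954 -0.0148; -0.0954 0.3240 0.0270; -0.0148 0.0270 0.6835]  S=[0.9841 -0.1848 0.3039; -0.1848 0.6851 -0.0743; 0.3039 -0.0743 1.1642]  K=[0.6169 -0.1960 -0.0510; 0.0898 0.5259 0.0137; -0.0269 -0.0186 0.5899]  nu=[1.3832, -5.0205, -1.1900]  x^+=[3.7626, -1.1733, -1.9832]  P^+=[0.2282 -0.0251 -0.0866; -0.0251 0.1441 0.0308; -0.0866 0.0308 0.2856]
step 5: x^-=[4.2504, -2.0788, -1.8974]  P^-=[0.6550 -0.0953 -0.0136; -0.0953 0.3207 0.0277; -0.0136 0.0277 0.6813]  S=[0.9832 -0.1854 0.3046; -0.1854 0.6816 -0.0736; 0.3046 -0.0736 1.1625]  K=[0.6162 -0.1964 -0.0503; 0.0890 0.5235 0.0140; -0.0261 -0.0182 0.5889]  nu=[-3.9245, -0.2413, -1.4127]  x^+=[1.9507, -2.5740, -2.6226]  P^+=[0.2279 -0.0252 -0.0863; -0.0252 0.1435 0.0309; -0.0863 0.0309 0.2851]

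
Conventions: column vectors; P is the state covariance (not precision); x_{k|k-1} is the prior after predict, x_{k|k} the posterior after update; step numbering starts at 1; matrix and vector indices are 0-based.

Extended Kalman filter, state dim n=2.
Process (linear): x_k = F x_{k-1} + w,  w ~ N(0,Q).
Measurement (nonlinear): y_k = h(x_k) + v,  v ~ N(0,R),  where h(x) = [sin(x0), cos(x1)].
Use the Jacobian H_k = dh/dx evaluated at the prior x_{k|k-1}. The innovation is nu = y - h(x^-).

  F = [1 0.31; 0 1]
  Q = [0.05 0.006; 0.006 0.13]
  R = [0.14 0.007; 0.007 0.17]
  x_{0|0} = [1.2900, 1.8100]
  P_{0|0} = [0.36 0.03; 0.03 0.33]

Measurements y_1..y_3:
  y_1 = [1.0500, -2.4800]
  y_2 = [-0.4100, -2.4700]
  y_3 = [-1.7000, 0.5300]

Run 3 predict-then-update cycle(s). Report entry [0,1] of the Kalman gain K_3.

step 1: x^-=[1.8511, 1.8100]  P^-=[0.4603 0.1383; 0.1383 0.4600]  H_jac=[-0.2766 0.0000; 0.0000 -0.9715]  S=[0.1752 0.0442; 0.0442 0.6042]  K=[-0.6833 -0.1724; -0.0325 -0.7373]  nu=[0.0890, -2.2431]  x^+=[2.1771, 3.4610]  P^+=[0.3501 0.0351; 0.0351 0.1293]
step 2: x^-=[3.2500, 3.4610]  P^-=[0.4343 0.0812; 0.0812 0.2593]  H_jac=[-0.9941 0.0000; 0.0000 0.3140]  S=[0.5692 -0.0183; -0.0183 0.1956]  K=[-0.7566 0.0594; -0.1287 0.4042]  nu=[-0.3019, -1.5206]  x^+=[3.3880, 2.8853]  P^+=[0.1061 0.0153; 0.0153 0.2160]
step 3: x^-=[4.2825, 2.8853]  P^-=[0.1864 0.0882; 0.0882 0.3460]  H_jac=[-0.4168 0.0000; 0.0000 -0.2535]  S=[0.1724 0.0163; 0.0163 0.1922]  K=[-0.4432 -0.0787; -0.1715 -0.4417]  nu=[-0.7910, 1.4973]  x^+=[4.5151, 2.3596]  P^+=[0.1502 0.0650; 0.0650 0.3009]

K[0,1] = -0.0787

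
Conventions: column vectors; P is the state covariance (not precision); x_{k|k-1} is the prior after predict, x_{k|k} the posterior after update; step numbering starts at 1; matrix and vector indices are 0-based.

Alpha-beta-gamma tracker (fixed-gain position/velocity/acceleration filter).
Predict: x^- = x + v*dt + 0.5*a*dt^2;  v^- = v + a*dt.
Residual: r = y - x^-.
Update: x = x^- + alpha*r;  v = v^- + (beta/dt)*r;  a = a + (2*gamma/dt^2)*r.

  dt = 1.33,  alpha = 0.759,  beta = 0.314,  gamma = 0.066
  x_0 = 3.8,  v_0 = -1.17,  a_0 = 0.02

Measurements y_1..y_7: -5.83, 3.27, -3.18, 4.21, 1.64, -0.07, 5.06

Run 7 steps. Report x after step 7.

step 1: x_pred=2.2616  r=-8.0916  x^+=-3.8799  v^+=-3.0537  a^+=-0.5838
step 2: x_pred=-8.4578  r=11.7278  x^+=0.4436  v^+=-1.0614  a^+=0.2913
step 3: x_pred=-0.7104  r=-2.4696  x^+=-2.5848  v^+=-1.2570  a^+=0.1071
step 4: x_pred=-4.1619  r=8.3719  x^+=2.1924  v^+=0.8619  a^+=0.7318
step 5: x_pred=3.9860  r=-2.3460  x^+=2.2054  v^+=1.2813  a^+=0.5567
step 6: x_pred=4.4020  r=-4.4720  x^+=1.0077  v^+=0.9660  a^+=0.2230
step 7: x_pred=2.4898  r=2.5702  x^+=4.4406  v^+=1.8694  a^+=0.4148

x_post = 4.4406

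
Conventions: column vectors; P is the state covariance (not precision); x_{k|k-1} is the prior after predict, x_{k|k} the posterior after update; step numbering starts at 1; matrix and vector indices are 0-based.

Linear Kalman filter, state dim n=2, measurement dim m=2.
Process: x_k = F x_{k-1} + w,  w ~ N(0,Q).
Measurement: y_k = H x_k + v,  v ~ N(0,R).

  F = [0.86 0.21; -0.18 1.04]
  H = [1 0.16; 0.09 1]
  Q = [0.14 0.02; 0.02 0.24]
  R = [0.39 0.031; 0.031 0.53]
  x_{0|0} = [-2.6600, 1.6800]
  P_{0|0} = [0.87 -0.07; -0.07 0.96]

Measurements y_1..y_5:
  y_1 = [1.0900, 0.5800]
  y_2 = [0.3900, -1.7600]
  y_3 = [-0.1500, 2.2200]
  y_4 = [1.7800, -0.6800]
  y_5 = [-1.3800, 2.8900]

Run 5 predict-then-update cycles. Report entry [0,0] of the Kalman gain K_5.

step 1: x^-=[-1.9348, 2.2260]  P^-=[0.8005 0.0350; 0.0350 1.3327]  S=[1.2358 0.3518; 0.3518 1.8755]  K=[0.6719 -0.0689; -0.0020 0.7126]  nu=[2.6686, -1.4719]  x^+=[-0.0402, 1.1718]  P^+=[0.2663 -0.0397; -0.0397 0.3812]
step 2: x^-=[0.2115, 1.2259]  P^-=[0.3394 0.0281; 0.0281 0.6758]  S=[0.7557 0.1981; 0.1981 1.2136]  K=[0.4622 -0.0272; 0.0352 0.5532]  nu=[-0.0176, -3.0049]  x^+=[0.2850, -0.4370]  P^+=[0.1820 -0.0165; -0.0165 0.2958]
step 3: x^-=[0.1533, -0.5058]  P^-=[0.2817 0.0423; 0.0423 0.5720]  S=[0.6999 0.1908; 0.1908 1.1119]  K=[0.4150 -0.0104; 0.0525 0.5088]  nu=[-0.2224, 2.7120]  x^+=[0.0329, 0.8625]  P^+=[0.1627 -0.0073; -0.0073 0.2720]
step 4: x^-=[0.2094, 0.8910]  P^-=[0.2697 0.0480; 0.0480 0.5421]  S=[0.6889 0.1907; 0.1907 1.0830]  K=[0.4038 -0.0044; 0.0588 0.4943]  nu=[1.4280, -1.5899]  x^+=[0.7931, 0.1891]  P^+=[0.1580 -0.0040; -0.0040 0.2641]
step 5: x^-=[0.7218, 0.0539]  P^-=[0.2671 0.0498; 0.0498 0.5323]  S=[0.6866 0.1907; 0.1907 1.0734]  K=[0.4012 -0.0025; 0.0606 0.4893]  nu=[-2.1104, 2.7711]  x^+=[-0.1320, 1.2818]  P^+=[0.1569 -0.0030; -0.0030 0.2615]

K[0,0] = 0.4012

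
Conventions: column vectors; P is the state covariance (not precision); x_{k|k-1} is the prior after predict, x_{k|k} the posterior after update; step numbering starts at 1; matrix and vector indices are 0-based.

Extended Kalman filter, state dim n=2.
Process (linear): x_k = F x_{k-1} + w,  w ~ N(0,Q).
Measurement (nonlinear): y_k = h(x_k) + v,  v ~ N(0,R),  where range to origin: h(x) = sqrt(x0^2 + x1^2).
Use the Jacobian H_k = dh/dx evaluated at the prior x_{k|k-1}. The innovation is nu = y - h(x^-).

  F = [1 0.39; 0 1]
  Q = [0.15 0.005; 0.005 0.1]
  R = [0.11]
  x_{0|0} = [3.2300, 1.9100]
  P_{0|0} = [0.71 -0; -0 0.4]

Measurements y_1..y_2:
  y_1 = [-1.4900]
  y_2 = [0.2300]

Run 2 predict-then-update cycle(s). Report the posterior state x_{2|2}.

step 1: x^-=[3.9749, 1.9100]  P^-=[0.9208 0.1610; 0.1610 0.5000]  H_jac=[0.9013 0.4331]  S=[1.0776]  K=[0.8349; 0.3356]  nu=[-5.9000]  x^+=[-0.9512, -0.0702]  P^+=[0.1696 -0.1410; -0.1410 0.3786]
step 2: x^-=[-0.9786, -0.0702]  P^-=[0.2673 0.0117; 0.0117 0.4786]  H_jac=[-0.9974 -0.0715]  S=[0.3800]  K=[-0.7037; -0.1208]  nu=[-0.7511]  x^+=[-0.4500, 0.0205]  P^+=[0.0791 -0.0206; -0.0206 0.4731]

x_post = [-0.4500, 0.0205]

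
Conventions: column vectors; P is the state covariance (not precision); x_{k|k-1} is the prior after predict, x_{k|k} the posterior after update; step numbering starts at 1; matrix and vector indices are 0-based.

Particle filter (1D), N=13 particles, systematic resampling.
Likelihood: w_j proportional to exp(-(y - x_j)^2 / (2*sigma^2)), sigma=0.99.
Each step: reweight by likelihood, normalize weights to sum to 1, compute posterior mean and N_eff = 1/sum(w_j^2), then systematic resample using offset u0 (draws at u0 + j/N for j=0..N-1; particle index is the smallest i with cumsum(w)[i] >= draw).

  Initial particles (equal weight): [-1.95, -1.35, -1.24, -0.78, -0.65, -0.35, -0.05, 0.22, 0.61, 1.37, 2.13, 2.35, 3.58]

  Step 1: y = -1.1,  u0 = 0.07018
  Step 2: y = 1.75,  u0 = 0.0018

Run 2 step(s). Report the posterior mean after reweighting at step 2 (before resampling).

post_mean = 0.6389

step 1: w=[0.1063, 0.1488, 0.1521, 0.1458, 0.1385, 0.1153, 0.0875, 0.0632, 0.0346, 0.0068, 0.0007, 0.0004, 0.0000]  mean=-0.7984  Neff=8.1165  idx=[0, 1, 1, 2, 2, 3, 3, 4, 4, 5, 6, 7, 9]
step 2: w=[0.0005, 0.0042, 0.0042, 0.0060, 0.0060, 0.0218, 0.0218, 0.0303, 0.0303, 0.0603, 0.1096, 0.1733, 0.5315]  mean=0.6389  Neff=3.0203  idx=[1, 7, 9, 10, 11, 11, 11, 12, 12, 12, 12, 12, 12]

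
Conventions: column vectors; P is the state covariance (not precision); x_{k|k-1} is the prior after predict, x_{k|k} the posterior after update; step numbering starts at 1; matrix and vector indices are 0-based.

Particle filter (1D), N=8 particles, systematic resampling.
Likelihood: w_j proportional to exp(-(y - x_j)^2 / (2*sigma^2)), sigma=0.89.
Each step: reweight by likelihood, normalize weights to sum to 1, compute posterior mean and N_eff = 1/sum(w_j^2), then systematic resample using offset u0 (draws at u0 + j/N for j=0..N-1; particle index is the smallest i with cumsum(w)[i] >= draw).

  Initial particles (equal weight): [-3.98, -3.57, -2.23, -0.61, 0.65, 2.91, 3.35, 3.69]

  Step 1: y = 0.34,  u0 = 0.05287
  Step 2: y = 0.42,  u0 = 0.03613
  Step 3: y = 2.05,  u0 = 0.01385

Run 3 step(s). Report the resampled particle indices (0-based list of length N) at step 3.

resampled_idx = [2, 2, 3, 4, 5, 5, 6, 7]

step 1: w=[0.0000, 0.0000, 0.0100, 0.3669, 0.6104, 0.0100, 0.0021, 0.0005]  mean=0.1887  Neff=1.9711  idx=[3, 3, 3, 4, 4, 4, 4, 4]
step 2: w=[0.0803, 0.0803, 0.0803, 0.1518, 0.1518, 0.1518, 0.1518, 0.1518]  mean=0.3463  Neff=7.4309  idx=[0, 2, 3, 4, 4, 5, 6, 7]
step 3: w=[0.0065, 0.0065, 0.1645, 0.1645, 0.1645, 0.1645, 0.1645, 0.1645]  mean=0.6336  Neff=6.1562  idx=[2, 2, 3, 4, 5, 5, 6, 7]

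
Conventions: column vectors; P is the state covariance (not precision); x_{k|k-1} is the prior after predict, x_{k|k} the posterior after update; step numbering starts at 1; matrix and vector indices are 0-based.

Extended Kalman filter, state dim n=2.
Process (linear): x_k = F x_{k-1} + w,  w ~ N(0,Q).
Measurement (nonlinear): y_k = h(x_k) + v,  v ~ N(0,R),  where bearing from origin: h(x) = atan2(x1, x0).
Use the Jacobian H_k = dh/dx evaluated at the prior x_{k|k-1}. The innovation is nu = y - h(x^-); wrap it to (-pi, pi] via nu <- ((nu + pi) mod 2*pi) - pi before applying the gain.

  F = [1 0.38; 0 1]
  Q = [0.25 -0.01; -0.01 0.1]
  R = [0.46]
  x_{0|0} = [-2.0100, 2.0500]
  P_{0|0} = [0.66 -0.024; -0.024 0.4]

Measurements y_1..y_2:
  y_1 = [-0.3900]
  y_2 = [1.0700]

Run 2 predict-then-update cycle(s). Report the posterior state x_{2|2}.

x_post = [1.2783, 2.6493]

step 1: x^-=[-1.2310, 2.0500]  P^-=[0.9495 0.1180; 0.1180 0.5000]  H_jac=[-0.3585 -0.2153]  S=[0.6234]  K=[-0.5868; -0.2405]  nu=[-2.5016]  x^+=[0.2369, 2.6517]  P^+=[0.7349 0.0300; 0.0300 0.4639]
step 2: x^-=[1.2445, 2.6517]  P^-=[1.0747 0.1963; 0.1963 0.5639]  H_jac=[-0.3090 0.1450]  S=[0.5569]  K=[-0.5452; 0.0379]  nu=[-0.0620]  x^+=[1.2783, 2.6493]  P^+=[0.9091 0.2078; 0.2078 0.5631]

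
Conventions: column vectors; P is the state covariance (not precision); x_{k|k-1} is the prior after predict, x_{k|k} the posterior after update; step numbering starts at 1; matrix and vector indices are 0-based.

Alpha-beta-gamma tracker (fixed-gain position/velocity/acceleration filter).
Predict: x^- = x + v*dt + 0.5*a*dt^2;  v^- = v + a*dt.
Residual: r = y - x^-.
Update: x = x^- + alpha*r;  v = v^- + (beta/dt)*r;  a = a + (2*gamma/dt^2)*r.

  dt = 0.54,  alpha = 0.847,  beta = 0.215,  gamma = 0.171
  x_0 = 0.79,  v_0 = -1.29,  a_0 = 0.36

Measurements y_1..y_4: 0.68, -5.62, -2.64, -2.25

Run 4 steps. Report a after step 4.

a_post = 3.2372

step 1: x_pred=0.1459  r=0.5341  x^+=0.5983  v^+=-0.8829  a^+=0.9864
step 2: x_pred=0.2653  r=-5.8853  x^+=-4.7195  v^+=-2.6935  a^+=-5.9161
step 3: x_pred=-7.0366  r=4.3966  x^+=-3.3127  v^+=-4.1377  a^+=-0.7596
step 4: x_pred=-5.6578  r=3.4078  x^+=-2.7714  v^+=-3.1911  a^+=3.2372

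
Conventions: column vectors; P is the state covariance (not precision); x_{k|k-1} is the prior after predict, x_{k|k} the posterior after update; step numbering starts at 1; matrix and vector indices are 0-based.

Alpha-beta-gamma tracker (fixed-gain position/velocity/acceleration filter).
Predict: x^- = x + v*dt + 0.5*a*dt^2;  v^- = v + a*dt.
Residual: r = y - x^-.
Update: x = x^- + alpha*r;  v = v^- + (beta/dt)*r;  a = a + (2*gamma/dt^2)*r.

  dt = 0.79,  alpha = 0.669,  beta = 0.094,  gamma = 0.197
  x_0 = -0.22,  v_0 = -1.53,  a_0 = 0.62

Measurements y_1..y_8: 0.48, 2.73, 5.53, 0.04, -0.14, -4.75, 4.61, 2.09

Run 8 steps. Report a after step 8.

a_post = 1.4675

step 1: x_pred=-1.2352  r=1.7152  x^+=-0.0877  v^+=-0.8361  a^+=1.7028
step 2: x_pred=-0.2169  r=2.9469  x^+=1.7546  v^+=0.8598  a^+=3.5632
step 3: x_pred=3.5457  r=1.9843  x^+=4.8732  v^+=3.9108  a^+=4.8159
step 4: x_pred=9.4656  r=-9.4256  x^+=3.1599  v^+=6.5939  a^+=-1.1345
step 5: x_pred=8.0150  r=-8.1550  x^+=2.5593  v^+=4.7273  a^+=-6.2829
step 6: x_pred=4.3333  r=-9.0833  x^+=-1.7434  v^+=-1.3170  a^+=-12.0172
step 7: x_pred=-6.5338  r=11.1438  x^+=0.9214  v^+=-9.4846  a^+=-4.9821
step 8: x_pred=-8.1261  r=10.2161  x^+=-1.2915  v^+=-12.2048  a^+=1.4675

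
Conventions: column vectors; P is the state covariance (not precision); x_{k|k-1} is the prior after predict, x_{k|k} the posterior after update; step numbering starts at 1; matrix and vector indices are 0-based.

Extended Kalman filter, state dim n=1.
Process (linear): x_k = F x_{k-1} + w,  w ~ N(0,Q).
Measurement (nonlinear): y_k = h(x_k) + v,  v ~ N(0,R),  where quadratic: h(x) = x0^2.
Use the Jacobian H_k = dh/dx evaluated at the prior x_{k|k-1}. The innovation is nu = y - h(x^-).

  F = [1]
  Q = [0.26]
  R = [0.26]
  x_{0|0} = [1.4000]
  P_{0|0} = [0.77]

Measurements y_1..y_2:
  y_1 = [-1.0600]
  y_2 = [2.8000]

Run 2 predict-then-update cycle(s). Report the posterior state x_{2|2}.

x_post = [1.7169]

step 1: x^-=[1.4000]  P^-=[1.0300]  H_jac=[2.8000]  S=[8.3352]  K=[0.3460]  nu=[-3.0200]  x^+=[0.3551]  P^+=[0.0321]
step 2: x^-=[0.3551]  P^-=[0.2921]  H_jac=[0.7101]  S=[0.4073]  K=[0.5093]  nu=[2.6739]  x^+=[1.7169]  P^+=[0.1865]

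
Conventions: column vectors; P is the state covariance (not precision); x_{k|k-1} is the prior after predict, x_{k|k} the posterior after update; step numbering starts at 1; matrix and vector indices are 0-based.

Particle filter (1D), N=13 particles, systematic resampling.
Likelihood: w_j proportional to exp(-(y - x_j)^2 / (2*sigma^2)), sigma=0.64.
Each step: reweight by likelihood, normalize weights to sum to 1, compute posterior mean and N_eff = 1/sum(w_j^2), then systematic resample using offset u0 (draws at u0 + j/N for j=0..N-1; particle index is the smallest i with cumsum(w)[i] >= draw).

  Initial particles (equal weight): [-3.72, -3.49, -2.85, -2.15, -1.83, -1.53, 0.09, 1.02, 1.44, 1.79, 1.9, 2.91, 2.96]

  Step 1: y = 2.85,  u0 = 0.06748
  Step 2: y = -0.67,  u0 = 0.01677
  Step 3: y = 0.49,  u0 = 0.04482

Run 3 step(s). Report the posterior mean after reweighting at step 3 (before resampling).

post_mean = 1.8311

step 1: w=[0.0000, 0.0000, 0.0000, 0.0000, 0.0000, 0.0000, 0.0000, 0.0063, 0.0330, 0.0949, 0.1244, 0.3726, 0.3687]  mean=2.6360  Neff=3.3288  idx=[9, 10, 10, 11, 11, 11, 11, 11, 12, 12, 12, 12, 12]
step 2: w=[0.4950, 0.2520, 0.2520, 0.0001, 0.0001, 0.0001, 0.0001, 0.0001, 0.0001, 0.0001, 0.0001, 0.0001, 0.0001]  mean=1.8466  Neff=2.6880  idx=[0, 0, 0, 0, 0, 0, 0, 1, 1, 1, 2, 2, 2]
step 3: w=[0.0895, 0.0895, 0.0895, 0.0895, 0.0895, 0.0895, 0.0895, 0.0622, 0.0622, 0.0622, 0.0622, 0.0622, 0.0622]  mean=1.8311  Neff=12.6052  idx=[0, 1, 2, 3, 3, 4, 5, 6, 7, 8, 10, 11, 12]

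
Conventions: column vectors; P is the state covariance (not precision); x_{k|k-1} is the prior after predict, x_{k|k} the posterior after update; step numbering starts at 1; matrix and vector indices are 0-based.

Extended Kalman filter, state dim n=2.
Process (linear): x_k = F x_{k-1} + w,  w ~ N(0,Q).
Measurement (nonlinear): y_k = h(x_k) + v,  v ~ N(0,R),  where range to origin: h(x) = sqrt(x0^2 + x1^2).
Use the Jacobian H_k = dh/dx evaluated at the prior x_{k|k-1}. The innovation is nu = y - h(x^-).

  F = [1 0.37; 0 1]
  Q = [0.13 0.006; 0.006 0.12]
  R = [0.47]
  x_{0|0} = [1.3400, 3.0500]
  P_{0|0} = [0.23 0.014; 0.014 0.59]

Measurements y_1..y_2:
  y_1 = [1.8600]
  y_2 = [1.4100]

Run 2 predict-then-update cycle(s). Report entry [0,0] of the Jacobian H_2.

step 1: x^-=[2.4685, 3.0500]  P^-=[0.4511 0.2383; 0.2383 0.7100]  H_jac=[0.6291 0.7773]  S=[1.3106]  K=[0.3579; 0.5355]  nu=[-2.0638]  x^+=[1.7299, 1.9449]  P^+=[0.2833 -0.0129; -0.0129 0.3342]
step 2: x^-=[2.4495, 1.9449]  P^-=[0.4495 0.1168; 0.1168 0.4542]  H_jac=[0.7832 0.6218]  S=[1.0351]  K=[0.4103; 0.3612]  nu=[-1.7177]  x^+=[1.7448, 1.3244]  P^+=[0.2753 -0.0366; -0.0366 0.3191]

H_jac[0,0] = 0.7832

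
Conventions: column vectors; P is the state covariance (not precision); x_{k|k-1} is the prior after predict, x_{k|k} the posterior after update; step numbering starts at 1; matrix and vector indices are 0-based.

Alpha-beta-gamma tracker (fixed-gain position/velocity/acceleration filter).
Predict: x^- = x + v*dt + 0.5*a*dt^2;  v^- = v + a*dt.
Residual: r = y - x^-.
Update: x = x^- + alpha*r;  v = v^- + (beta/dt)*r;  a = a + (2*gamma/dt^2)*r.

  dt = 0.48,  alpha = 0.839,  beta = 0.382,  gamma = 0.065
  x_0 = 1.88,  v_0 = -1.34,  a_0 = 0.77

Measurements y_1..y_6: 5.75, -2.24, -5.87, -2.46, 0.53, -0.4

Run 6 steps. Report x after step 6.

x_post = -0.2446

step 1: x_pred=1.3255  r=4.4245  x^+=5.0377  v^+=2.5508  a^+=3.2665
step 2: x_pred=6.6383  r=-8.8783  x^+=-0.8106  v^+=-2.9470  a^+=-1.7430
step 3: x_pred=-2.4259  r=-3.4441  x^+=-5.3155  v^+=-6.5245  a^+=-3.6863
step 4: x_pred=-8.8719  r=6.4119  x^+=-3.4923  v^+=-3.1911  a^+=-0.0684
step 5: x_pred=-5.0319  r=5.5619  x^+=-0.3655  v^+=1.2024  a^+=3.0698
step 6: x_pred=0.5653  r=-0.9653  x^+=-0.2446  v^+=1.9077  a^+=2.5251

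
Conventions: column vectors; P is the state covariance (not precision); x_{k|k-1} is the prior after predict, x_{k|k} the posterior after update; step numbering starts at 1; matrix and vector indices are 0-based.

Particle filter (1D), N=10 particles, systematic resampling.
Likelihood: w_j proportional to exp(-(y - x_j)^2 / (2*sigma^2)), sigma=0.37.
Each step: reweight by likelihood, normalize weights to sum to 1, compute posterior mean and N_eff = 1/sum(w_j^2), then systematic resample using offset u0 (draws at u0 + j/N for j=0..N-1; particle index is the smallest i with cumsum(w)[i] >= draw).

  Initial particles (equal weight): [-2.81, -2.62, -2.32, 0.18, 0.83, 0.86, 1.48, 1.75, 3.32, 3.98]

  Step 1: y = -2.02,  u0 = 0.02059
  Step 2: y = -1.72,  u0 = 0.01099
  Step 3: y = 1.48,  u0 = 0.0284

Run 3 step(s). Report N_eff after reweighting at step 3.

step 1: w=[0.0938, 0.2462, 0.6600, 0.0000, 0.0000, 0.0000, 0.0000, 0.0000, 0.0000, 0.0000]  mean=-2.4398  Neff=1.9803  idx=[0, 1, 1, 1, 2, 2, 2, 2, 2, 2]
step 2: w=[0.0073, 0.0292, 0.0292, 0.0292, 0.1509, 0.1509, 0.1509, 0.1509, 0.1509, 0.1509]  mean=-2.3498  Neff=7.1857  idx=[1, 4, 4, 5, 6, 6, 7, 8, 8, 9]
step 3: w=[0.0000, 0.1111, 0.1111, 0.1111, 0.1111, 0.1111, 0.1111, 0.1111, 0.1111, 0.1111]  mean=-2.3200  Neff=9.0003  idx=[1, 2, 3, 3, 4, 5, 6, 7, 8, 9]

N_eff = 9.0003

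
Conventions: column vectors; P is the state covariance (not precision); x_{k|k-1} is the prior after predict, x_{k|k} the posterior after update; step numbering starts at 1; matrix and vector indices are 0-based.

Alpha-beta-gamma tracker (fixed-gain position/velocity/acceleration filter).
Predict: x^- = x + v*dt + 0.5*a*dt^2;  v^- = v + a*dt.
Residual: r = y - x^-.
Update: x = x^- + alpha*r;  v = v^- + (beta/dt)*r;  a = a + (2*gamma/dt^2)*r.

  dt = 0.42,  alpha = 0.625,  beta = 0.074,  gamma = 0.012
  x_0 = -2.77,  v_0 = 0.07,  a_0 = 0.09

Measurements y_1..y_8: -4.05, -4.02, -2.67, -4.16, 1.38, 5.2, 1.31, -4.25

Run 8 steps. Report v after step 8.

v_post = 1.0681

step 1: x_pred=-2.7327  r=-1.3173  x^+=-3.5560  v^+=-0.1243  a^+=-0.0892
step 2: x_pred=-3.6161  r=-0.4039  x^+=-3.8685  v^+=-0.2329  a^+=-0.1442
step 3: x_pred=-3.9791  r=1.3091  x^+=-3.1609  v^+=-0.0629  a^+=0.0339
step 4: x_pred=-3.1843  r=-0.9757  x^+=-3.7941  v^+=-0.2205  a^+=-0.0988
step 5: x_pred=-3.8955  r=5.2755  x^+=-0.5983  v^+=0.6675  a^+=0.6189
step 6: x_pred=-0.2634  r=5.4634  x^+=3.1512  v^+=1.8900  a^+=1.3622
step 7: x_pred=4.0652  r=-2.7552  x^+=2.3432  v^+=1.9767  a^+=0.9874
step 8: x_pred=3.2605  r=-7.5105  x^+=-1.4336  v^+=1.0681  a^+=-0.0345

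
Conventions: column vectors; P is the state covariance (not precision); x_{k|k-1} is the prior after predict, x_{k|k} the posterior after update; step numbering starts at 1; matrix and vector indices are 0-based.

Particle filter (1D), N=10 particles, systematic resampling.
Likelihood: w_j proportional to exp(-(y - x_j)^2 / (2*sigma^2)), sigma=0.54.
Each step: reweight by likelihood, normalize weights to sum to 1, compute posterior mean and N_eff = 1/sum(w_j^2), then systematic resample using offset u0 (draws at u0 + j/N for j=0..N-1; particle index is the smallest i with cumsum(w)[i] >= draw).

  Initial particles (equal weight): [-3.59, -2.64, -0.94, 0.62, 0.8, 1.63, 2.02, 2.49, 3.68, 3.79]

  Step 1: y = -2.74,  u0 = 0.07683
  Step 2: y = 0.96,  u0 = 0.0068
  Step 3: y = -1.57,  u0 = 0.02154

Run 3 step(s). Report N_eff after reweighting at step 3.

N_eff = 10.0000

step 1: w=[0.2269, 0.7700, 0.0030, 0.0000, 0.0000, 0.0000, 0.0000, 0.0000, 0.0000, 0.0000]  mean=-2.8505  Neff=1.5517  idx=[0, 0, 1, 1, 1, 1, 1, 1, 1, 1]
step 2: w=[0.0000, 0.0000, 0.1250, 0.1250, 0.1250, 0.1250, 0.1250, 0.1250, 0.1250, 0.1250]  mean=-2.6400  Neff=8.0000  idx=[2, 2, 3, 4, 5, 6, 6, 7, 8, 9]
step 3: w=[0.1000, 0.1000, 0.1000, 0.1000, 0.1000, 0.1000, 0.1000, 0.1000, 0.1000, 0.1000]  mean=-2.6400  Neff=10.0000  idx=[0, 1, 2, 3, 4, 5, 6, 7, 8, 9]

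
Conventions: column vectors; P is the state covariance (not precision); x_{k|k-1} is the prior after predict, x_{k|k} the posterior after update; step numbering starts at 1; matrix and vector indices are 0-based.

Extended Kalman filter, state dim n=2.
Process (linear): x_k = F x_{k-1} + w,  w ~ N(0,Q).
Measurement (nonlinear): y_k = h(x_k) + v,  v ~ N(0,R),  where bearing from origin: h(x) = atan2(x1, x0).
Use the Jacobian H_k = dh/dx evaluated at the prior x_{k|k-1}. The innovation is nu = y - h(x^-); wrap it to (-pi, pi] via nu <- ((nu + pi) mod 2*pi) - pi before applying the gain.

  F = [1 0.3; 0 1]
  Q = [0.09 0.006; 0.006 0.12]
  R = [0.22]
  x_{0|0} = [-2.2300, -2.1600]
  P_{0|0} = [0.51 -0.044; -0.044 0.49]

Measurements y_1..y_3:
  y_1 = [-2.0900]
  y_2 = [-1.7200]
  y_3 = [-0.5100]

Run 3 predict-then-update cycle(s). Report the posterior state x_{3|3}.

x_post = [-3.7675, -3.2762]

step 1: x^-=[-2.8780, -2.1600]  P^-=[0.6177 0.1090; 0.1090 0.6100]  H_jac=[0.1668 -0.2223]  S=[0.2592]  K=[0.3040; -0.4529]  nu=[0.4078]  x^+=[-2.7540, -2.3447]  P^+=[0.5937 0.1447; 0.1447 0.5568]
step 2: x^-=[-3.4574, -2.3447]  P^-=[0.8207 0.3177; 0.3177 0.6768]  H_jac=[0.1344 -0.1981]  S=[0.2445]  K=[0.1935; -0.3739]  nu=[0.8257]  x^+=[-3.2976, -2.6534]  P^+=[0.8115 0.3354; 0.3354 0.6427]
step 3: x^-=[-4.0937, -2.6534]  P^-=[1.1606 0.5342; 0.5342 0.7627]  H_jac=[0.1115 -0.1720]  S=[0.2365]  K=[0.1586; -0.3029]  nu=[2.0565]  x^+=[-3.7675, -3.2762]  P^+=[1.1547 0.5456; 0.5456 0.7410]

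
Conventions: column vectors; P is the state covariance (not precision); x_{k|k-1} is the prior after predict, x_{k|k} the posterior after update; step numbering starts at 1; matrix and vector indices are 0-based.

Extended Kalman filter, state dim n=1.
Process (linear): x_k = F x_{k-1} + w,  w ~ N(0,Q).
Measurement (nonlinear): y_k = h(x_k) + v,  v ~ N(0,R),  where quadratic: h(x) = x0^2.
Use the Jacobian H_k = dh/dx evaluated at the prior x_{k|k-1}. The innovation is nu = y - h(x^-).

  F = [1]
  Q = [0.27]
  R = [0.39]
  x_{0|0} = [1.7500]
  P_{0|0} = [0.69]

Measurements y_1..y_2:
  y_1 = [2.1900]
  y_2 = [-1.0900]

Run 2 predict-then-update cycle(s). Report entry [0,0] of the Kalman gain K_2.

K[0,0] = 0.2901

step 1: x^-=[1.7500]  P^-=[0.9600]  H_jac=[3.5000]  S=[12.1500]  K=[0.2765]  nu=[-0.8725]  x^+=[1.5087]  P^+=[0.0308]
step 2: x^-=[1.5087]  P^-=[0.3008]  H_jac=[3.0174]  S=[3.1289]  K=[0.2901]  nu=[-3.3662]  x^+=[0.5322]  P^+=[0.0375]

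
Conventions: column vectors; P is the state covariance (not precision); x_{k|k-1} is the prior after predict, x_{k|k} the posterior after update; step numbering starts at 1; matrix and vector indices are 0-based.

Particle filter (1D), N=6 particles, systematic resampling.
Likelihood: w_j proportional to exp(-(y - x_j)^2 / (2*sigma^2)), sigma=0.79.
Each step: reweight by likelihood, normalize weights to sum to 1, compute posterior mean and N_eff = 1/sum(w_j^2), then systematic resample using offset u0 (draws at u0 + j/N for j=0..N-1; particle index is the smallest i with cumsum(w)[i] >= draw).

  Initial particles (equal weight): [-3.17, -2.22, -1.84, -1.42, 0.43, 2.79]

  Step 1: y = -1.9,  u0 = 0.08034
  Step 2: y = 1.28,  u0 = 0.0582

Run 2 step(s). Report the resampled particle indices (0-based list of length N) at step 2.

step 1: w=[0.0904, 0.3033, 0.3283, 0.2737, 0.0043, 0.0000]  mean=-1.9509  Neff=3.5350  idx=[0, 1, 2, 2, 3, 3]
step 2: w=[0.0000, 0.0082, 0.0613, 0.0613, 0.4346, 0.4346]  mean=-1.4781  Neff=2.5953  idx=[2, 4, 4, 4, 5, 5]

resampled_idx = [2, 4, 4, 4, 5, 5]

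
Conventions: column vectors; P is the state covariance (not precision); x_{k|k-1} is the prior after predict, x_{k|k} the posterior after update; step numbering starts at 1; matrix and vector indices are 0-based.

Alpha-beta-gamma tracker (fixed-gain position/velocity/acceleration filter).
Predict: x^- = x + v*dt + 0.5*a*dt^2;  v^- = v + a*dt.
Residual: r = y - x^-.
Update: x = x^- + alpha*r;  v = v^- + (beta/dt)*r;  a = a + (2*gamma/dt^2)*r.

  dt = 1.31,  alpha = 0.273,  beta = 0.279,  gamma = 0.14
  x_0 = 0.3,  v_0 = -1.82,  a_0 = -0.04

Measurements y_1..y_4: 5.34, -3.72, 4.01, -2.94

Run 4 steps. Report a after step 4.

step 1: x_pred=-2.1185  r=7.4585  x^+=-0.0823  v^+=-0.2839  a^+=1.1769
step 2: x_pred=0.5556  r=-4.2756  x^+=-0.6116  v^+=0.3473  a^+=0.4793
step 3: x_pred=0.2546  r=3.7554  x^+=1.2798  v^+=1.7750  a^+=1.0921
step 4: x_pred=4.5421  r=-7.4821  x^+=2.4995  v^+=1.6121  a^+=-0.1287

a_post = -0.1287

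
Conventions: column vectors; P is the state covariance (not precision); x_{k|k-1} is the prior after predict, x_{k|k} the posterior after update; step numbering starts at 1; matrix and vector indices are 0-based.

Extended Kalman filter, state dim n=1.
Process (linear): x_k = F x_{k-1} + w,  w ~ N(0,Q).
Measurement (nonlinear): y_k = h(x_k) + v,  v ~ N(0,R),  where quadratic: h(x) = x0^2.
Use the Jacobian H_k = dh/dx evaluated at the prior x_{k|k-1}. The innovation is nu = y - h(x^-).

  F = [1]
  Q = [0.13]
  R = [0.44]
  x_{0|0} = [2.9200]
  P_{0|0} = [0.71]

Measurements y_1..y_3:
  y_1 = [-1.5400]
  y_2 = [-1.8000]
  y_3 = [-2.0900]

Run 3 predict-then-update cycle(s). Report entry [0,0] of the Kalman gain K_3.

step 1: x^-=[2.9200]  P^-=[0.8400]  H_jac=[5.8400]  S=[29.0887]  K=[0.1686]  nu=[-10.0664]  x^+=[1.2224]  P^+=[0.0127]
step 2: x^-=[1.2224]  P^-=[0.1427]  H_jac=[2.4447]  S=[1.2929]  K=[0.2698]  nu=[-3.2942]  x^+=[0.3335]  P^+=[0.0486]
step 3: x^-=[0.3335]  P^-=[0.1786]  H_jac=[0.6669]  S=[0.5194]  K=[0.2293]  nu=[-2.2012]  x^+=[-0.1712]  P^+=[0.1513]

K[0,0] = 0.2293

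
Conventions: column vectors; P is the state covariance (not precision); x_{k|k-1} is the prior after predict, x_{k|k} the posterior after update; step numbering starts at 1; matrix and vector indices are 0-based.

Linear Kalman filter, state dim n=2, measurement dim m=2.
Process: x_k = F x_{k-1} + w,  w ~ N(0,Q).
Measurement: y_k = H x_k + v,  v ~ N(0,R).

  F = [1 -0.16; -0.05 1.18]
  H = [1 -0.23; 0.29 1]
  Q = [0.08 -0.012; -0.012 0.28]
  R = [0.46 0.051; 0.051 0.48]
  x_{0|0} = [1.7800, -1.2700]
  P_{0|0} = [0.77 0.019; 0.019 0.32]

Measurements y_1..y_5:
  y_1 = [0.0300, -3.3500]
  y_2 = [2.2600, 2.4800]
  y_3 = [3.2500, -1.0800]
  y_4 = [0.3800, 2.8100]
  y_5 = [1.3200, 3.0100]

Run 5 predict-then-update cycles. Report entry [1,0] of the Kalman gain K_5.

step 1: x^-=[1.9832, -1.5876]  P^-=[0.8521 -0.0883; -0.0883 0.7253]  S=[1.3911 0.0489; 0.0489 1.2257]  K=[0.6235 0.1047; -0.2037 0.5789]  nu=[-2.3183, -2.3375]  x^+=[0.2931, -2.4685]  P^+=[0.2916 -0.0025; -0.0025 0.2682]
step 2: x^-=[0.6880, -2.9275]  P^-=[0.3792 -0.0802; -0.0802 0.6545]  S=[0.9107 -0.0644; -0.0644 1.1199]  K=[0.4403 0.0519; -0.2144 0.5513]  nu=[0.8986, 5.2080]  x^+=[1.3541, -0.2488]  P^+=[0.2026 -0.0114; -0.0114 0.2570]
step 3: x^-=[1.3939, -0.3612]  P^-=[0.2928 -0.0842; -0.0842 0.6397]  S=[0.8254 -0.0898; -0.0898 1.0955]  K=[0.3817 0.0320; -0.2211 0.5435]  nu=[1.7730, -1.1230]  x^+=[2.0347, -1.3637]  P^+=[0.1736 -0.0155; -0.0155 0.2541]
step 4: x^-=[2.2529, -1.7109]  P^-=[0.2651 -0.0871; -0.0871 0.6361]  S=[0.7988 -0.0997; -0.0997 1.0879]  K=[0.3599 0.0236; -0.2247 0.5409]  nu=[-2.2664, 3.8675]  x^+=[1.5284, 0.8903]  P^+=[0.1627 -0.0175; -0.0175 0.2533]
step 5: x^-=[1.3860, 0.9742]  P^-=[0.2548 -0.0888; -0.0888 0.6351]  S=[0.7892 -0.1040; -0.1040 1.0851]  K=[0.3514 0.0200; -0.2264 0.5399]  nu=[0.1581, 1.6339]  x^+=[1.4742, 1.8205]  P^+=[0.1584 -0.0184; -0.0184 0.2529]

K[1,0] = -0.2264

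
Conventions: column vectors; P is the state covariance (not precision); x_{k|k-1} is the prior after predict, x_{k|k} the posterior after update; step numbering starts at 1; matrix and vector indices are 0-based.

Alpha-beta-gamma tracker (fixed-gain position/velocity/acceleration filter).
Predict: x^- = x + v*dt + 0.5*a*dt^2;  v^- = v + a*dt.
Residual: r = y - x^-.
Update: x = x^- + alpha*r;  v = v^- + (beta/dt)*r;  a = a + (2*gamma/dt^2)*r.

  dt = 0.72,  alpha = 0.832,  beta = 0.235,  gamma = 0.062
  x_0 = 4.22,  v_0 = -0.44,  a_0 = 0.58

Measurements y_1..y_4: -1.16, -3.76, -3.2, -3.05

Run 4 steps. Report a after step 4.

step 1: x_pred=4.0535  r=-5.2135  x^+=-0.2841  v^+=-1.7240  a^+=-0.6671
step 2: x_pred=-1.6983  r=-2.0617  x^+=-3.4136  v^+=-2.8772  a^+=-1.1602
step 3: x_pred=-5.7860  r=2.5860  x^+=-3.6344  v^+=-2.8685  a^+=-0.5417
step 4: x_pred=-5.8402  r=2.7902  x^+=-3.5188  v^+=-2.3478  a^+=0.1258

a_post = 0.1258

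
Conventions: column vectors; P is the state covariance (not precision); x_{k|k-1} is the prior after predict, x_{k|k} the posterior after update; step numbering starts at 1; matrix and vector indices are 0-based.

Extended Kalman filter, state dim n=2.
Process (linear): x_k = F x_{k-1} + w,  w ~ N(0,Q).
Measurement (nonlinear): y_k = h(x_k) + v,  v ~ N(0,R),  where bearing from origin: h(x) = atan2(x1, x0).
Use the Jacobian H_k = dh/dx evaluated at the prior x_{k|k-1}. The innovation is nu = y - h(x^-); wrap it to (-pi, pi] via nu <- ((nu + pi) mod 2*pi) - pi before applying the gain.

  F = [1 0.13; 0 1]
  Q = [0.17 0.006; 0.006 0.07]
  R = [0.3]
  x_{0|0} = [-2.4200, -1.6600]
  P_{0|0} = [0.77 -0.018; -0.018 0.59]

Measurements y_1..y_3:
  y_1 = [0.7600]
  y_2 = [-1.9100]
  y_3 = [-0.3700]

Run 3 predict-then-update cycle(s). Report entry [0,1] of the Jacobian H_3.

H_jac[0,1] = -0.2363

step 1: x^-=[-2.6358, -1.6600]  P^-=[0.9453 0.0647; 0.0647 0.6600]  H_jac=[0.1711 -0.2716]  S=[0.3704]  K=[0.3892; -0.4542]  nu=[-2.9436]  x^+=[-3.7815, -0.3230]  P^+=[0.8892 0.1302; 0.1302 0.5836]
step 2: x^-=[-3.8235, -0.3230]  P^-=[1.1029 0.2120; 0.2120 0.6536]  H_jac=[0.0219 -0.2597]  S=[0.3422]  K=[-0.0902; -0.4824]  nu=[1.1473]  x^+=[-3.9270, -0.8765]  P^+=[1.1001 0.1971; 0.1971 0.5740]
step 3: x^-=[-4.0409, -0.8765]  P^-=[1.3311 0.2778; 0.2778 0.6440]  H_jac=[0.0513 -0.2363]  S=[0.3327]  K=[0.0078; -0.4146]  nu=[2.5580]  x^+=[-4.0210, -1.9371]  P^+=[1.3310 0.2788; 0.2788 0.5868]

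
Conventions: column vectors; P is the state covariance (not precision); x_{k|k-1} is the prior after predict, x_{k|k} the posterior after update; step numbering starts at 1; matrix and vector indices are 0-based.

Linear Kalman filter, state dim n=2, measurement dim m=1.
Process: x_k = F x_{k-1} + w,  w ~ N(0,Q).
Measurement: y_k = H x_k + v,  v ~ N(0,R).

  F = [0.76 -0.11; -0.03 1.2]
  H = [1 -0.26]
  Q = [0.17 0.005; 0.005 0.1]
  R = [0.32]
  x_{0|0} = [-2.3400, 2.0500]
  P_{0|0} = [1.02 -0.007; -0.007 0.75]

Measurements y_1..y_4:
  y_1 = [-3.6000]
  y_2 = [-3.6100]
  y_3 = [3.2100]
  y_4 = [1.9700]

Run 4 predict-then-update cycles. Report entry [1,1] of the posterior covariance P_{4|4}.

step 1: x^-=[-2.0039, 2.5302]  P^-=[0.7694 -0.1237; -0.1237 1.1814]  S=[1.2336]  K=[0.6498; -0.3493]  nu=[-0.9382]  x^+=[-2.6136, 2.8579]  P^+=[0.2486 0.1563; 0.1563 1.0310]
step 2: x^-=[-2.3007, 3.5079]  P^-=[0.2999 0.0063; 0.0063 1.5735]  S=[0.7230]  K=[0.4125; -0.5571]  nu=[-0.3973]  x^+=[-2.4646, 3.7292]  P^+=[0.1769 0.1725; 0.1725 1.3491]
step 3: x^-=[-2.2833, 4.5490]  P^-=[0.2596 -0.0192; -0.0192 2.0305]  S=[0.7269]  K=[0.3641; -0.7527]  nu=[6.6760]  x^+=[0.1472, -0.4762]  P^+=[0.1633 0.1800; 0.1800 1.6186]
step 4: x^-=[0.1643, -0.5759]  P^-=[0.2538 -0.0477; -0.0477 2.4180]  S=[0.7620]  K=[0.3493; -0.8875]  nu=[1.6560]  x^+=[0.7428, -2.0456]  P^+=[0.1608 0.1886; 0.1886 1.8177]

P_post[1,1] = 1.8177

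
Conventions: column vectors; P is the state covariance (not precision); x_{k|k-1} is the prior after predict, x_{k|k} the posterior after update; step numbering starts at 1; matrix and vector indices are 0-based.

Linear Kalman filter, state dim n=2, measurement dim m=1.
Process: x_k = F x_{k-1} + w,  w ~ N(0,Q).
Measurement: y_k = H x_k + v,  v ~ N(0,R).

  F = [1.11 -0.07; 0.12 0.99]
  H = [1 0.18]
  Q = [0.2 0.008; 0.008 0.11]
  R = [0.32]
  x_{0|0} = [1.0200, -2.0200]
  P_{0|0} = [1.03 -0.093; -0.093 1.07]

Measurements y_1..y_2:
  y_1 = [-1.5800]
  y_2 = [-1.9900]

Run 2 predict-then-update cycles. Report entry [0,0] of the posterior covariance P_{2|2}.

P_post[0,0] = 0.2415

step 1: x^-=[1.2736, -1.8774]  P^-=[1.4888 -0.0304; -0.0304 1.1514]  S=[1.8351]  K=[0.8083; 0.0964]  nu=[-2.5157]  x^+=[-0.7598, -2.1199]  P^+=[0.2899 -0.1733; -0.1733 1.1344]
step 2: x^-=[-0.6949, -2.1899]  P^-=[0.5896 -0.2210; -0.2210 1.1848]  S=[0.8684]  K=[0.6331; -0.0090]  nu=[-0.9009]  x^+=[-1.2653, -2.1818]  P^+=[0.2415 -0.2161; -0.2161 1.1847]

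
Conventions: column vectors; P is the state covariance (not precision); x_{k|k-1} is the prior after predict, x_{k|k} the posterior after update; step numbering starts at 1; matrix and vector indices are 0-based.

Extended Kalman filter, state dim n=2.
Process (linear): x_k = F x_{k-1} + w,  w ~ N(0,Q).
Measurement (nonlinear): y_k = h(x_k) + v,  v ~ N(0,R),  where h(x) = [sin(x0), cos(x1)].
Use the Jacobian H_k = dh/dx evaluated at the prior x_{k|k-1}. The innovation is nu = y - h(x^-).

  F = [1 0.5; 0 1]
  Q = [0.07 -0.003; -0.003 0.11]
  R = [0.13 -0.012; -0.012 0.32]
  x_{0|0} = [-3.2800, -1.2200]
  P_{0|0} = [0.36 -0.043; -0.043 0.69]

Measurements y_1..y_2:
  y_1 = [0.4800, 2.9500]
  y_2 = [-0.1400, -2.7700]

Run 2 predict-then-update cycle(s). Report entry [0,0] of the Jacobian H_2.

H_jac[0,0] = -0.9992

step 1: x^-=[-3.8900, -1.2200]  P^-=[0.5595 0.2990; 0.2990 0.8000]  H_jac=[-0.7328 0.0000; 0.0000 0.9391]  S=[0.4304 -0.2178; -0.2178 1.0255]  K=[-0.9120 0.0802; -0.1551 0.6997]  nu=[-0.2005, 2.6064]  x^+=[-3.4983, 0.6346]  P^+=[0.1631 0.0390; 0.0390 0.2404]
step 2: x^-=[-3.1809, 0.6346]  P^-=[0.3322 0.1562; 0.1562 0.3504]  H_jac=[-0.9992 0.0000; 0.0000 -0.5929]  S=[0.4617 0.0805; 0.0805 0.4432]  K=[-0.7049 -0.0809; -0.2646 -0.4207]  nu=[-0.1793, -3.5753]  x^+=[-2.7654, 2.1862]  P^+=[0.0907 0.0294; 0.0294 0.2217]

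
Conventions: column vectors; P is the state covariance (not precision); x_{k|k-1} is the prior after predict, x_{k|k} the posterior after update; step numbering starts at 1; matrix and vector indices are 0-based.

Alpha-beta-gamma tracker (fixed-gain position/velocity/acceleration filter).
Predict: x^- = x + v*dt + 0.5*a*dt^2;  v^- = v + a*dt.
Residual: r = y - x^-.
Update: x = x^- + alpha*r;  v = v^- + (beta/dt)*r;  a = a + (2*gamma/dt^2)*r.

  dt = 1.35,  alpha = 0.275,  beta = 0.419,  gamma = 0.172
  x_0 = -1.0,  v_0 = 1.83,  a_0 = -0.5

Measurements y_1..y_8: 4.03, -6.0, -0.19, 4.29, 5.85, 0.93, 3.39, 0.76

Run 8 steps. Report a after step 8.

a_post = -2.5938

step 1: x_pred=1.0149  r=3.0151  x^+=1.8440  v^+=2.0908  a^+=0.0691
step 2: x_pred=4.7296  r=-10.7296  x^+=1.7790  v^+=-1.1460  a^+=-1.9561
step 3: x_pred=-1.5507  r=1.3607  x^+=-1.1765  v^+=-3.3645  a^+=-1.6993
step 4: x_pred=-7.2670  r=11.5570  x^+=-4.0889  v^+=-2.0715  a^+=0.4821
step 5: x_pred=-6.4461  r=12.2961  x^+=-3.0647  v^+=2.3957  a^+=2.8030
step 6: x_pred=2.7237  r=-1.7937  x^+=2.2305  v^+=5.6230  a^+=2.4645
step 7: x_pred=12.0673  r=-8.6773  x^+=9.6811  v^+=6.2569  a^+=0.8266
step 8: x_pred=18.8811  r=-18.1211  x^+=13.8978  v^+=1.7486  a^+=-2.5938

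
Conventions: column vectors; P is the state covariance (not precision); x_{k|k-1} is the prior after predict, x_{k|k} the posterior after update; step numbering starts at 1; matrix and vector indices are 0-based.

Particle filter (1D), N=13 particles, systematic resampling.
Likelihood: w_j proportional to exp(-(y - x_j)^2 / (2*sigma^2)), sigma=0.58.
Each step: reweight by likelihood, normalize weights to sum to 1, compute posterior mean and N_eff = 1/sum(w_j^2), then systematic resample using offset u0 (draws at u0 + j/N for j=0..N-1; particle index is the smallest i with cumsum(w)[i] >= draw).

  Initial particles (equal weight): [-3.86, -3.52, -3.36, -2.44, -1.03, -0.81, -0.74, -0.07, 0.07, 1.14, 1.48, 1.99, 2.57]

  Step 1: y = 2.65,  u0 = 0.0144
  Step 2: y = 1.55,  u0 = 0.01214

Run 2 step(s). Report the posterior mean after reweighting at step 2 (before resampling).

post_mean = 1.9415

step 1: w=[0.0000, 0.0000, 0.0000, 0.0000, 0.0000, 0.0000, 0.0000, 0.0000, 0.0000, 0.0201, 0.0779, 0.3118, 0.5901]  mean=2.2754  Neff=2.2125  idx=[9, 10, 11, 11, 11, 11, 12, 12, 12, 12, 12, 12, 12]
step 2: w=[0.1244, 0.1585, 0.1198, 0.1198, 0.1198, 0.1198, 0.0340, 0.0340, 0.0340, 0.0340, 0.0340, 0.0340, 0.0340]  mean=1.9415  Neff=9.4288  idx=[0, 0, 1, 1, 2, 2, 3, 4, 4, 5, 6, 8, 11]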